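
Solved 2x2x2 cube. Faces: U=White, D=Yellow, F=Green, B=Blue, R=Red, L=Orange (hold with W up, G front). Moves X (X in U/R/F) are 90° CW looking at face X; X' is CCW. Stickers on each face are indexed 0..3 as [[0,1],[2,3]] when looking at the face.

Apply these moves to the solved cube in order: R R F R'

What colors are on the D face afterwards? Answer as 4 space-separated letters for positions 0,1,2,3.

After move 1 (R): R=RRRR U=WGWG F=GYGY D=YBYB B=WBWB
After move 2 (R): R=RRRR U=WYWY F=GBGB D=YWYW B=GBGB
After move 3 (F): F=GGBB U=WYOO R=WRYR D=RRYW L=OYOW
After move 4 (R'): R=RRWY U=WGOG F=GYBO D=RGYB B=WBRB
Query: D face = RGYB

Answer: R G Y B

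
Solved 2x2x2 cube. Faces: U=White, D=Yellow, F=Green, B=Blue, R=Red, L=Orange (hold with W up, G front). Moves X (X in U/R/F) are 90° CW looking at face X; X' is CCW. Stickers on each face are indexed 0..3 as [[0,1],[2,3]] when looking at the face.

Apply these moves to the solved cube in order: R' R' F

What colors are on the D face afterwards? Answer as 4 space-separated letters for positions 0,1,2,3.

After move 1 (R'): R=RRRR U=WBWB F=GWGW D=YGYG B=YBYB
After move 2 (R'): R=RRRR U=WYWY F=GBGB D=YWYW B=GBGB
After move 3 (F): F=GGBB U=WYOO R=WRYR D=RRYW L=OYOW
Query: D face = RRYW

Answer: R R Y W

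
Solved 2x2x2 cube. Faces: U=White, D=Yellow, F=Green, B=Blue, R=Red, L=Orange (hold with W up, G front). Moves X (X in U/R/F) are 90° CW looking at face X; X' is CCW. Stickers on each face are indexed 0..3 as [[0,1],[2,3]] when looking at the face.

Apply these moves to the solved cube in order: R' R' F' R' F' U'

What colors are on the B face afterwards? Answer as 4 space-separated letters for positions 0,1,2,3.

Answer: B R O B

Derivation:
After move 1 (R'): R=RRRR U=WBWB F=GWGW D=YGYG B=YBYB
After move 2 (R'): R=RRRR U=WYWY F=GBGB D=YWYW B=GBGB
After move 3 (F'): F=BBGG U=WYRR R=WRYR D=OOYW L=OYOW
After move 4 (R'): R=RRWY U=WGRG F=BYGR D=OBYG B=WBOB
After move 5 (F'): F=YRBG U=WGRW R=BROY D=YWYG L=OGOR
After move 6 (U'): U=GWWR F=OGBG R=YROY B=BROB L=WBOR
Query: B face = BROB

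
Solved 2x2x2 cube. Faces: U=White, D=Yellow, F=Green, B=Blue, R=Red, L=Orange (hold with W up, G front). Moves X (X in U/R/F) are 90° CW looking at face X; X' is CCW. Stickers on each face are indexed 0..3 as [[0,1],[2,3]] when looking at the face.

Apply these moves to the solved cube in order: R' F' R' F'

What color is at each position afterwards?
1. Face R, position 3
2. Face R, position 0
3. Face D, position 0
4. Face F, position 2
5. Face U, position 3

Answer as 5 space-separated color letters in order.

Answer: Y W B W G

Derivation:
After move 1 (R'): R=RRRR U=WBWB F=GWGW D=YGYG B=YBYB
After move 2 (F'): F=WWGG U=WBRR R=GRYR D=OOYG L=OBOW
After move 3 (R'): R=RRGY U=WYRY F=WBGR D=OWYG B=GBOB
After move 4 (F'): F=BRWG U=WYRG R=WROY D=BWYG L=OYOR
Query 1: R[3] = Y
Query 2: R[0] = W
Query 3: D[0] = B
Query 4: F[2] = W
Query 5: U[3] = G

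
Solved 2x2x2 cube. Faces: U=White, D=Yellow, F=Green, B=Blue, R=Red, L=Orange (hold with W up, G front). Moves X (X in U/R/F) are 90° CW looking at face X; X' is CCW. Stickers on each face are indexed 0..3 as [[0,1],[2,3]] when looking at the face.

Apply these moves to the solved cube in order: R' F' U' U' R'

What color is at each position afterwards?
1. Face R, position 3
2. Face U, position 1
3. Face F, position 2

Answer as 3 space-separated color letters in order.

Answer: Y Y G

Derivation:
After move 1 (R'): R=RRRR U=WBWB F=GWGW D=YGYG B=YBYB
After move 2 (F'): F=WWGG U=WBRR R=GRYR D=OOYG L=OBOW
After move 3 (U'): U=BRWR F=OBGG R=WWYR B=GRYB L=YBOW
After move 4 (U'): U=RRBW F=YBGG R=OBYR B=WWYB L=GROW
After move 5 (R'): R=BROY U=RYBW F=YRGW D=OBYG B=GWOB
Query 1: R[3] = Y
Query 2: U[1] = Y
Query 3: F[2] = G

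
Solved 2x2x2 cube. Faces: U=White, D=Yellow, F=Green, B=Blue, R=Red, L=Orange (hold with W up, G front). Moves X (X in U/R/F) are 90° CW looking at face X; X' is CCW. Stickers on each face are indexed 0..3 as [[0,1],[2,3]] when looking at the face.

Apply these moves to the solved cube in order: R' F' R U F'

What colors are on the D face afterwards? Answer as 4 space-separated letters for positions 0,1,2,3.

Answer: O W Y Y

Derivation:
After move 1 (R'): R=RRRR U=WBWB F=GWGW D=YGYG B=YBYB
After move 2 (F'): F=WWGG U=WBRR R=GRYR D=OOYG L=OBOW
After move 3 (R): R=YGRR U=WWRG F=WOGG D=OYYY B=RBBB
After move 4 (U): U=RWGW F=YGGG R=RBRR B=OBBB L=WOOW
After move 5 (F'): F=GGYG U=RWRR R=YBOR D=OWYY L=WWOG
Query: D face = OWYY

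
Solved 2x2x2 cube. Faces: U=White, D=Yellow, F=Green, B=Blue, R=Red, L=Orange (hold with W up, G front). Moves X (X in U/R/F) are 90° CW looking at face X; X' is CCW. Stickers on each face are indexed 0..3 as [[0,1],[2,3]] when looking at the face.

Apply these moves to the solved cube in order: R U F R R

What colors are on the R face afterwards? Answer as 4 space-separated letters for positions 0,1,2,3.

Answer: R G B G

Derivation:
After move 1 (R): R=RRRR U=WGWG F=GYGY D=YBYB B=WBWB
After move 2 (U): U=WWGG F=RRGY R=WBRR B=OOWB L=GYOO
After move 3 (F): F=GRYR U=WWOY R=GBGR D=RWYB L=GYOB
After move 4 (R): R=GGRB U=WROR F=GWYB D=RWYO B=YOWB
After move 5 (R): R=RGBG U=WWOB F=GWYO D=RWYY B=RORB
Query: R face = RGBG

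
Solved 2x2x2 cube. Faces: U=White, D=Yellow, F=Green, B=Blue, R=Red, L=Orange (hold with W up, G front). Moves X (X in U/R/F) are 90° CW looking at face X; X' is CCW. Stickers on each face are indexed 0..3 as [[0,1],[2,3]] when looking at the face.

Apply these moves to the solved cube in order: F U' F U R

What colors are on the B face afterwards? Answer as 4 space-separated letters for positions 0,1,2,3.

After move 1 (F): F=GGGG U=WWOO R=WRWR D=RRYY L=OYOY
After move 2 (U'): U=WOWO F=OYGG R=GGWR B=WRBB L=BBOY
After move 3 (F): F=GOGY U=WOYB R=WGOR D=WGYY L=BROR
After move 4 (U): U=YWBO F=WGGY R=WROR B=BRBB L=GOOR
After move 5 (R): R=OWRR U=YGBY F=WGGY D=WBYB B=ORWB
Query: B face = ORWB

Answer: O R W B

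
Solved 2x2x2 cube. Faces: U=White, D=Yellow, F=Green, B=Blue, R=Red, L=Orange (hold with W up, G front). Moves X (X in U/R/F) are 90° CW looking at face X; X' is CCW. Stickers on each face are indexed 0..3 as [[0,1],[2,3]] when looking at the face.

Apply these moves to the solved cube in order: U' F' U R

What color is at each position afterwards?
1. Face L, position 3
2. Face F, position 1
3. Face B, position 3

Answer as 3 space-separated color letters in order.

After move 1 (U'): U=WWWW F=OOGG R=GGRR B=RRBB L=BBOO
After move 2 (F'): F=OGOG U=WWGR R=YGYR D=BOYY L=BWOW
After move 3 (U): U=GWRW F=YGOG R=RRYR B=BWBB L=OGOW
After move 4 (R): R=YRRR U=GGRG F=YOOY D=BBYB B=WWWB
Query 1: L[3] = W
Query 2: F[1] = O
Query 3: B[3] = B

Answer: W O B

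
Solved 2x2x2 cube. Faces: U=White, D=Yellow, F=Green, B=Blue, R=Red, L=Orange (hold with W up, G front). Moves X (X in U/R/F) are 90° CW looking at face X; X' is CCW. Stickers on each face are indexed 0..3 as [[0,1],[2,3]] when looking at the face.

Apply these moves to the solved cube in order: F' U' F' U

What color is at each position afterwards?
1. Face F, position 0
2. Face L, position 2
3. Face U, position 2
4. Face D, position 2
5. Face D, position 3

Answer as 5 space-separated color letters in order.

After move 1 (F'): F=GGGG U=WWRR R=YRYR D=OOYY L=OWOW
After move 2 (U'): U=WRWR F=OWGG R=GGYR B=YRBB L=BBOW
After move 3 (F'): F=WGOG U=WRGY R=OGOR D=BWYY L=BROW
After move 4 (U): U=GWYR F=OGOG R=YROR B=BRBB L=WGOW
Query 1: F[0] = O
Query 2: L[2] = O
Query 3: U[2] = Y
Query 4: D[2] = Y
Query 5: D[3] = Y

Answer: O O Y Y Y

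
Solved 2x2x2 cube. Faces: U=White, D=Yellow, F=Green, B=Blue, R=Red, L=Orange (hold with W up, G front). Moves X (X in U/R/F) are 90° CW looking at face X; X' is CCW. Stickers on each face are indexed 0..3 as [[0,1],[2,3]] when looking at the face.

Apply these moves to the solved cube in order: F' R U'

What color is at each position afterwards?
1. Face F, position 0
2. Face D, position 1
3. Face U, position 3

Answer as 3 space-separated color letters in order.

Answer: O B R

Derivation:
After move 1 (F'): F=GGGG U=WWRR R=YRYR D=OOYY L=OWOW
After move 2 (R): R=YYRR U=WGRG F=GOGY D=OBYB B=RBWB
After move 3 (U'): U=GGWR F=OWGY R=GORR B=YYWB L=RBOW
Query 1: F[0] = O
Query 2: D[1] = B
Query 3: U[3] = R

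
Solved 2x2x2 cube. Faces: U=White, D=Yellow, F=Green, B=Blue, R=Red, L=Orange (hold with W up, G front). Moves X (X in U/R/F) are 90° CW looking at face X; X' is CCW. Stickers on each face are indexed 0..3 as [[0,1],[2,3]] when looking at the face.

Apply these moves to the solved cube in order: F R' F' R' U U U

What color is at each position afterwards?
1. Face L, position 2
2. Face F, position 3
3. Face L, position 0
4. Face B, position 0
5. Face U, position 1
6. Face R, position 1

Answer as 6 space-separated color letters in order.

After move 1 (F): F=GGGG U=WWOO R=WRWR D=RRYY L=OYOY
After move 2 (R'): R=RRWW U=WBOB F=GWGO D=RGYG B=YBRB
After move 3 (F'): F=WOGG U=WBRW R=GRRW D=YYYG L=OBOO
After move 4 (R'): R=RWGR U=WRRY F=WBGW D=YOYG B=GBYB
After move 5 (U): U=RWYR F=RWGW R=GBGR B=OBYB L=WBOO
After move 6 (U): U=YRRW F=GBGW R=OBGR B=WBYB L=RWOO
After move 7 (U): U=RYWR F=OBGW R=WBGR B=RWYB L=GBOO
Query 1: L[2] = O
Query 2: F[3] = W
Query 3: L[0] = G
Query 4: B[0] = R
Query 5: U[1] = Y
Query 6: R[1] = B

Answer: O W G R Y B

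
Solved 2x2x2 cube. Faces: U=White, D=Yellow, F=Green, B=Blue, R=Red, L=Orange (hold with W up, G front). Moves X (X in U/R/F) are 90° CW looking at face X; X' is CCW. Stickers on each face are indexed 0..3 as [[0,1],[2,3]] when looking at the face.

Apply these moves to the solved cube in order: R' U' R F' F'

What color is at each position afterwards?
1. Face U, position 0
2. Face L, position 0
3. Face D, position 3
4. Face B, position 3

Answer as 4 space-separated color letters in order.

After move 1 (R'): R=RRRR U=WBWB F=GWGW D=YGYG B=YBYB
After move 2 (U'): U=BBWW F=OOGW R=GWRR B=RRYB L=YBOO
After move 3 (R): R=RGRW U=BOWW F=OGGG D=YYYR B=WRBB
After move 4 (F'): F=GGOG U=BORR R=YGYW D=BOYR L=YWOW
After move 5 (F'): F=GGGO U=BOYY R=OGBW D=WWYR L=YROR
Query 1: U[0] = B
Query 2: L[0] = Y
Query 3: D[3] = R
Query 4: B[3] = B

Answer: B Y R B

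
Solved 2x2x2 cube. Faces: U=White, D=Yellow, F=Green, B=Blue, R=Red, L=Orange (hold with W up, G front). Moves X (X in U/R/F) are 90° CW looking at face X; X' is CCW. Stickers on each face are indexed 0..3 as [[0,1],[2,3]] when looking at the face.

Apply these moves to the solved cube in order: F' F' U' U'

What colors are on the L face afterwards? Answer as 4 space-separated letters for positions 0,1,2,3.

Answer: O R O R

Derivation:
After move 1 (F'): F=GGGG U=WWRR R=YRYR D=OOYY L=OWOW
After move 2 (F'): F=GGGG U=WWYY R=OROR D=WWYY L=OROR
After move 3 (U'): U=WYWY F=ORGG R=GGOR B=ORBB L=BBOR
After move 4 (U'): U=YYWW F=BBGG R=OROR B=GGBB L=OROR
Query: L face = OROR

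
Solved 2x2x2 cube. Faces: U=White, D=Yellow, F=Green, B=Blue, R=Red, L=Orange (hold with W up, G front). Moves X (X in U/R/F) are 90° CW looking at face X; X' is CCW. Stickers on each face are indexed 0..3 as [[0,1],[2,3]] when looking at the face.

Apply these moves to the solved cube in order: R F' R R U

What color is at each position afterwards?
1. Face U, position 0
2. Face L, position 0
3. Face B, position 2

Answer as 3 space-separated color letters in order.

Answer: R Y Y

Derivation:
After move 1 (R): R=RRRR U=WGWG F=GYGY D=YBYB B=WBWB
After move 2 (F'): F=YYGG U=WGRR R=BRYR D=OOYB L=OGOW
After move 3 (R): R=YBRR U=WYRG F=YOGB D=OWYW B=RBGB
After move 4 (R): R=RYRB U=WORB F=YWGW D=OGYR B=GBYB
After move 5 (U): U=RWBO F=RYGW R=GBRB B=OGYB L=YWOW
Query 1: U[0] = R
Query 2: L[0] = Y
Query 3: B[2] = Y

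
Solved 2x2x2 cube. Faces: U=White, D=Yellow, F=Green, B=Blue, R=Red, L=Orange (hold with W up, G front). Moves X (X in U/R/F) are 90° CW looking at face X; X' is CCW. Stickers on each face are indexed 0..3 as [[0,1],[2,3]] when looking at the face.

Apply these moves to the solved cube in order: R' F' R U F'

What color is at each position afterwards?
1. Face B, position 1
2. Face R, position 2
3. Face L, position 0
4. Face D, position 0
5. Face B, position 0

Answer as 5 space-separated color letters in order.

Answer: B O W O O

Derivation:
After move 1 (R'): R=RRRR U=WBWB F=GWGW D=YGYG B=YBYB
After move 2 (F'): F=WWGG U=WBRR R=GRYR D=OOYG L=OBOW
After move 3 (R): R=YGRR U=WWRG F=WOGG D=OYYY B=RBBB
After move 4 (U): U=RWGW F=YGGG R=RBRR B=OBBB L=WOOW
After move 5 (F'): F=GGYG U=RWRR R=YBOR D=OWYY L=WWOG
Query 1: B[1] = B
Query 2: R[2] = O
Query 3: L[0] = W
Query 4: D[0] = O
Query 5: B[0] = O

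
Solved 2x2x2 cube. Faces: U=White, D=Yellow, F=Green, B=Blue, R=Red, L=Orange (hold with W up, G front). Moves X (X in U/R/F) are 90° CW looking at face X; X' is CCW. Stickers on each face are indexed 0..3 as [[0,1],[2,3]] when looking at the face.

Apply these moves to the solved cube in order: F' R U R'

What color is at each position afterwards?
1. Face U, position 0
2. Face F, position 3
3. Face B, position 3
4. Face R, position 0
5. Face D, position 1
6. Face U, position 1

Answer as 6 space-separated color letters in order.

After move 1 (F'): F=GGGG U=WWRR R=YRYR D=OOYY L=OWOW
After move 2 (R): R=YYRR U=WGRG F=GOGY D=OBYB B=RBWB
After move 3 (U): U=RWGG F=YYGY R=RBRR B=OWWB L=GOOW
After move 4 (R'): R=BRRR U=RWGO F=YWGG D=OYYY B=BWBB
Query 1: U[0] = R
Query 2: F[3] = G
Query 3: B[3] = B
Query 4: R[0] = B
Query 5: D[1] = Y
Query 6: U[1] = W

Answer: R G B B Y W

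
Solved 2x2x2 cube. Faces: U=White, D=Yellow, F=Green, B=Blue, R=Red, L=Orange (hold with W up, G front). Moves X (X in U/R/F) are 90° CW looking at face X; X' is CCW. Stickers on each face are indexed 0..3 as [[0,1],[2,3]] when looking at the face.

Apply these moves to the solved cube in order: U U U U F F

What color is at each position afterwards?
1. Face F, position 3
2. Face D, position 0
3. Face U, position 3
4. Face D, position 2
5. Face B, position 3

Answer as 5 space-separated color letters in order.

After move 1 (U): U=WWWW F=RRGG R=BBRR B=OOBB L=GGOO
After move 2 (U): U=WWWW F=BBGG R=OORR B=GGBB L=RROO
After move 3 (U): U=WWWW F=OOGG R=GGRR B=RRBB L=BBOO
After move 4 (U): U=WWWW F=GGGG R=RRRR B=BBBB L=OOOO
After move 5 (F): F=GGGG U=WWOO R=WRWR D=RRYY L=OYOY
After move 6 (F): F=GGGG U=WWYY R=OROR D=WWYY L=OROR
Query 1: F[3] = G
Query 2: D[0] = W
Query 3: U[3] = Y
Query 4: D[2] = Y
Query 5: B[3] = B

Answer: G W Y Y B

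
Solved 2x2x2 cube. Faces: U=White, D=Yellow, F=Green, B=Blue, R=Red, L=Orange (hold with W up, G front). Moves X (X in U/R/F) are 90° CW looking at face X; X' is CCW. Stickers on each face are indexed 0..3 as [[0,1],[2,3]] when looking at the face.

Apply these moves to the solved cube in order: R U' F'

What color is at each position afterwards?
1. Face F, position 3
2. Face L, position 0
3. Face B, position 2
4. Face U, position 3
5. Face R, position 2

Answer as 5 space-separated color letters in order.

After move 1 (R): R=RRRR U=WGWG F=GYGY D=YBYB B=WBWB
After move 2 (U'): U=GGWW F=OOGY R=GYRR B=RRWB L=WBOO
After move 3 (F'): F=OYOG U=GGGR R=BYYR D=BOYB L=WWOW
Query 1: F[3] = G
Query 2: L[0] = W
Query 3: B[2] = W
Query 4: U[3] = R
Query 5: R[2] = Y

Answer: G W W R Y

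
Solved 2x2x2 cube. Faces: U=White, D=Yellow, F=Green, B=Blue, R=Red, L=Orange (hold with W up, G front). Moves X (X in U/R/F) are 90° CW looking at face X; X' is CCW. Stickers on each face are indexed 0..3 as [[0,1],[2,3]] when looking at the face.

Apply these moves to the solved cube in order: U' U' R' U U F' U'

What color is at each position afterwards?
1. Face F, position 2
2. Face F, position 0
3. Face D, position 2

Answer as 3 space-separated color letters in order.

After move 1 (U'): U=WWWW F=OOGG R=GGRR B=RRBB L=BBOO
After move 2 (U'): U=WWWW F=BBGG R=OORR B=GGBB L=RROO
After move 3 (R'): R=OROR U=WBWG F=BWGW D=YBYG B=YGYB
After move 4 (U): U=WWGB F=ORGW R=YGOR B=RRYB L=BWOO
After move 5 (U): U=GWBW F=YGGW R=RROR B=BWYB L=OROO
After move 6 (F'): F=GWYG U=GWRO R=BRYR D=ROYG L=OWOB
After move 7 (U'): U=WOGR F=OWYG R=GWYR B=BRYB L=BWOB
Query 1: F[2] = Y
Query 2: F[0] = O
Query 3: D[2] = Y

Answer: Y O Y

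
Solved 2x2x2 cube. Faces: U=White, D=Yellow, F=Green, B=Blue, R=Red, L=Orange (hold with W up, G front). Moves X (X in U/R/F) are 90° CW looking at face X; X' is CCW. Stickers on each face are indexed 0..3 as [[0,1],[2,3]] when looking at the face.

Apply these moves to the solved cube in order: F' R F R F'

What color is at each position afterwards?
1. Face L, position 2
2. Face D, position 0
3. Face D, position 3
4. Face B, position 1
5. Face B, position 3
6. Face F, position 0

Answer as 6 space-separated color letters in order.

Answer: O O R B B Y

Derivation:
After move 1 (F'): F=GGGG U=WWRR R=YRYR D=OOYY L=OWOW
After move 2 (R): R=YYRR U=WGRG F=GOGY D=OBYB B=RBWB
After move 3 (F): F=GGYO U=WGWW R=RYGR D=RYYB L=OOOB
After move 4 (R): R=GRRY U=WGWO F=GYYB D=RWYR B=WBGB
After move 5 (F'): F=YBGY U=WGGR R=WRRY D=OBYR L=OOOW
Query 1: L[2] = O
Query 2: D[0] = O
Query 3: D[3] = R
Query 4: B[1] = B
Query 5: B[3] = B
Query 6: F[0] = Y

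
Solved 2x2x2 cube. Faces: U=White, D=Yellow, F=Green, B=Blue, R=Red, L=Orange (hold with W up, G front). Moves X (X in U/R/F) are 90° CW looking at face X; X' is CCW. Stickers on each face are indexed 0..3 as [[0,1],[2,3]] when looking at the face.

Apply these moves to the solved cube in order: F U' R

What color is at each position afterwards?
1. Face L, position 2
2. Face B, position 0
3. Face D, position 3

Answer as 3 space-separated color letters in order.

Answer: O O W

Derivation:
After move 1 (F): F=GGGG U=WWOO R=WRWR D=RRYY L=OYOY
After move 2 (U'): U=WOWO F=OYGG R=GGWR B=WRBB L=BBOY
After move 3 (R): R=WGRG U=WYWG F=ORGY D=RBYW B=OROB
Query 1: L[2] = O
Query 2: B[0] = O
Query 3: D[3] = W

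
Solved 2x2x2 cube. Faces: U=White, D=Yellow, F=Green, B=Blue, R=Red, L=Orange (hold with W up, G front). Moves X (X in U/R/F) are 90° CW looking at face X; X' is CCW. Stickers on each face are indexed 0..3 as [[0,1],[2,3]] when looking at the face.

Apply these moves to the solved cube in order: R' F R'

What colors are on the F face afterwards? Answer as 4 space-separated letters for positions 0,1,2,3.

Answer: G B W O

Derivation:
After move 1 (R'): R=RRRR U=WBWB F=GWGW D=YGYG B=YBYB
After move 2 (F): F=GGWW U=WBOO R=WRBR D=RRYG L=OYOG
After move 3 (R'): R=RRWB U=WYOY F=GBWO D=RGYW B=GBRB
Query: F face = GBWO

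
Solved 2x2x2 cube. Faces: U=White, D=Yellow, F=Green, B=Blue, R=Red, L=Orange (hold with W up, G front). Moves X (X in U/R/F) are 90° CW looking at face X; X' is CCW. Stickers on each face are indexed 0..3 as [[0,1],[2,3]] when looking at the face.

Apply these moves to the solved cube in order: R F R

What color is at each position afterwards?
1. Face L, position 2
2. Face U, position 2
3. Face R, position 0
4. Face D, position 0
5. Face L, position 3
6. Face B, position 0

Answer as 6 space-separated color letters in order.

After move 1 (R): R=RRRR U=WGWG F=GYGY D=YBYB B=WBWB
After move 2 (F): F=GGYY U=WGOO R=WRGR D=RRYB L=OYOB
After move 3 (R): R=GWRR U=WGOY F=GRYB D=RWYW B=OBGB
Query 1: L[2] = O
Query 2: U[2] = O
Query 3: R[0] = G
Query 4: D[0] = R
Query 5: L[3] = B
Query 6: B[0] = O

Answer: O O G R B O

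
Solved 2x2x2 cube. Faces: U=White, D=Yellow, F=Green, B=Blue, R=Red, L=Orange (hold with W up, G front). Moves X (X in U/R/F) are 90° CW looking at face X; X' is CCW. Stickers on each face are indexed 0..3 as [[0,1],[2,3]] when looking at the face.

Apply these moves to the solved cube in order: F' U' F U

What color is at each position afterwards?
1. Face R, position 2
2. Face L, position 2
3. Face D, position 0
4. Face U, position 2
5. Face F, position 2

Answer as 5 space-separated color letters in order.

Answer: R O Y B G

Derivation:
After move 1 (F'): F=GGGG U=WWRR R=YRYR D=OOYY L=OWOW
After move 2 (U'): U=WRWR F=OWGG R=GGYR B=YRBB L=BBOW
After move 3 (F): F=GOGW U=WRWB R=WGRR D=YGYY L=BOOO
After move 4 (U): U=WWBR F=WGGW R=YRRR B=BOBB L=GOOO
Query 1: R[2] = R
Query 2: L[2] = O
Query 3: D[0] = Y
Query 4: U[2] = B
Query 5: F[2] = G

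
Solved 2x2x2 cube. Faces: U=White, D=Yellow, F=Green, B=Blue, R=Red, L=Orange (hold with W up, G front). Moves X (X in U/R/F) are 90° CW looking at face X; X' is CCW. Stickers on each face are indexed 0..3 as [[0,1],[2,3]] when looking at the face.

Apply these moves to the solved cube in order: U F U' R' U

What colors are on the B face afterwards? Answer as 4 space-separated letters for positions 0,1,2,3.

After move 1 (U): U=WWWW F=RRGG R=BBRR B=OOBB L=GGOO
After move 2 (F): F=GRGR U=WWOG R=WBWR D=RBYY L=GYOY
After move 3 (U'): U=WGWO F=GYGR R=GRWR B=WBBB L=OOOY
After move 4 (R'): R=RRGW U=WBWW F=GGGO D=RYYR B=YBBB
After move 5 (U): U=WWWB F=RRGO R=YBGW B=OOBB L=GGOY
Query: B face = OOBB

Answer: O O B B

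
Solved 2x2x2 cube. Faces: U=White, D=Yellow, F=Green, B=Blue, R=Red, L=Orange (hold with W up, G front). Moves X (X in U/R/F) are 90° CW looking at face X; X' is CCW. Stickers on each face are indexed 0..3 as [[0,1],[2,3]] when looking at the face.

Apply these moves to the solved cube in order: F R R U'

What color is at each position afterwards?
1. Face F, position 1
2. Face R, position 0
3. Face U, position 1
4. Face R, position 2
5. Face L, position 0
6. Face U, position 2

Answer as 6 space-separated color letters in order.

After move 1 (F): F=GGGG U=WWOO R=WRWR D=RRYY L=OYOY
After move 2 (R): R=WWRR U=WGOG F=GRGY D=RBYB B=OBWB
After move 3 (R): R=RWRW U=WROY F=GBGB D=RWYO B=GBGB
After move 4 (U'): U=RYWO F=OYGB R=GBRW B=RWGB L=GBOY
Query 1: F[1] = Y
Query 2: R[0] = G
Query 3: U[1] = Y
Query 4: R[2] = R
Query 5: L[0] = G
Query 6: U[2] = W

Answer: Y G Y R G W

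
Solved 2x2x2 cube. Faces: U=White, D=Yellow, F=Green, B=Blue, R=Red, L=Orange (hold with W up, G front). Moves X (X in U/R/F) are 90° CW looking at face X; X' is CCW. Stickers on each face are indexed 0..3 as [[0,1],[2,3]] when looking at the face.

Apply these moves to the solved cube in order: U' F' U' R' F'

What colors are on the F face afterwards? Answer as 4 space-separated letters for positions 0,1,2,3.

Answer: R G B O

Derivation:
After move 1 (U'): U=WWWW F=OOGG R=GGRR B=RRBB L=BBOO
After move 2 (F'): F=OGOG U=WWGR R=YGYR D=BOYY L=BWOW
After move 3 (U'): U=WRWG F=BWOG R=OGYR B=YGBB L=RROW
After move 4 (R'): R=GROY U=WBWY F=BROG D=BWYG B=YGOB
After move 5 (F'): F=RGBO U=WBGO R=WRBY D=RWYG L=RYOW
Query: F face = RGBO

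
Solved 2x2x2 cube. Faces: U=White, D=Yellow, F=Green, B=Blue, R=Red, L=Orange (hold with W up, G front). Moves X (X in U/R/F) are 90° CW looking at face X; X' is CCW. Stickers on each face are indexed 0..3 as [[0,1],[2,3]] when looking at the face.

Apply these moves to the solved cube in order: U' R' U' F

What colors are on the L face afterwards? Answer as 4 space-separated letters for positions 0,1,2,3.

After move 1 (U'): U=WWWW F=OOGG R=GGRR B=RRBB L=BBOO
After move 2 (R'): R=GRGR U=WBWR F=OWGW D=YOYG B=YRYB
After move 3 (U'): U=BRWW F=BBGW R=OWGR B=GRYB L=YROO
After move 4 (F): F=GBWB U=BROR R=WWWR D=GOYG L=YYOO
Query: L face = YYOO

Answer: Y Y O O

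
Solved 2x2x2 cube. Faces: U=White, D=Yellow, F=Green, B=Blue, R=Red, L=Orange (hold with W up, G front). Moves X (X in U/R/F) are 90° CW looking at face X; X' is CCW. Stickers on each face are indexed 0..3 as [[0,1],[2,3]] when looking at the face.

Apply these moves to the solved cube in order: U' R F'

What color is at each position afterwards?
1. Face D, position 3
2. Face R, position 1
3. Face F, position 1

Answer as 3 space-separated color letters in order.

Answer: R G Y

Derivation:
After move 1 (U'): U=WWWW F=OOGG R=GGRR B=RRBB L=BBOO
After move 2 (R): R=RGRG U=WOWG F=OYGY D=YBYR B=WRWB
After move 3 (F'): F=YYOG U=WORR R=BGYG D=BOYR L=BGOW
Query 1: D[3] = R
Query 2: R[1] = G
Query 3: F[1] = Y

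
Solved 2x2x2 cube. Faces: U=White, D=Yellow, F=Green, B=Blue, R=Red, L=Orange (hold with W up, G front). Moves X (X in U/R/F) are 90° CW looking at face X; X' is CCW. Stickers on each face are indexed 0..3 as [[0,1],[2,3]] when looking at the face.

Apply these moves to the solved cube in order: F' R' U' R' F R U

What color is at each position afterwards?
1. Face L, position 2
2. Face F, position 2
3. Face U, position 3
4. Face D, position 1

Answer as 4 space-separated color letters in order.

Answer: O R O G

Derivation:
After move 1 (F'): F=GGGG U=WWRR R=YRYR D=OOYY L=OWOW
After move 2 (R'): R=RRYY U=WBRB F=GWGR D=OGYG B=YBOB
After move 3 (U'): U=BBWR F=OWGR R=GWYY B=RROB L=YBOW
After move 4 (R'): R=WYGY U=BOWR F=OBGR D=OWYR B=GRGB
After move 5 (F): F=GORB U=BOWB R=WYRY D=GWYR L=YOOW
After move 6 (R): R=RWYY U=BOWB F=GWRR D=GGYG B=BROB
After move 7 (U): U=WBBO F=RWRR R=BRYY B=YOOB L=GWOW
Query 1: L[2] = O
Query 2: F[2] = R
Query 3: U[3] = O
Query 4: D[1] = G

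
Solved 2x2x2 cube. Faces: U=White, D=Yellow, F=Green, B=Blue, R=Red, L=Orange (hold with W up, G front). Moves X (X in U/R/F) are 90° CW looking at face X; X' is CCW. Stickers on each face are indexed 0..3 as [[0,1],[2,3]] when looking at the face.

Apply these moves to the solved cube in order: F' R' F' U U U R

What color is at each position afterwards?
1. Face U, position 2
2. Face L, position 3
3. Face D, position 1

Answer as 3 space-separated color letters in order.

Answer: W R O

Derivation:
After move 1 (F'): F=GGGG U=WWRR R=YRYR D=OOYY L=OWOW
After move 2 (R'): R=RRYY U=WBRB F=GWGR D=OGYG B=YBOB
After move 3 (F'): F=WRGG U=WBRY R=GROY D=WWYG L=OBOR
After move 4 (U): U=RWYB F=GRGG R=YBOY B=OBOB L=WROR
After move 5 (U): U=YRBW F=YBGG R=OBOY B=WROB L=GROR
After move 6 (U): U=BYWR F=OBGG R=WROY B=GROB L=YBOR
After move 7 (R): R=OWYR U=BBWG F=OWGG D=WOYG B=RRYB
Query 1: U[2] = W
Query 2: L[3] = R
Query 3: D[1] = O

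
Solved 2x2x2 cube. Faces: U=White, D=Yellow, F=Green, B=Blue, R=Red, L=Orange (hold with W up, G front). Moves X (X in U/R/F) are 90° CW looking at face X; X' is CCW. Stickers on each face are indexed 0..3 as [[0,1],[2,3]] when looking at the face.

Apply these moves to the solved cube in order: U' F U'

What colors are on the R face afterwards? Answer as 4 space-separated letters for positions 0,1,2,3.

After move 1 (U'): U=WWWW F=OOGG R=GGRR B=RRBB L=BBOO
After move 2 (F): F=GOGO U=WWOB R=WGWR D=RGYY L=BYOY
After move 3 (U'): U=WBWO F=BYGO R=GOWR B=WGBB L=RROY
Query: R face = GOWR

Answer: G O W R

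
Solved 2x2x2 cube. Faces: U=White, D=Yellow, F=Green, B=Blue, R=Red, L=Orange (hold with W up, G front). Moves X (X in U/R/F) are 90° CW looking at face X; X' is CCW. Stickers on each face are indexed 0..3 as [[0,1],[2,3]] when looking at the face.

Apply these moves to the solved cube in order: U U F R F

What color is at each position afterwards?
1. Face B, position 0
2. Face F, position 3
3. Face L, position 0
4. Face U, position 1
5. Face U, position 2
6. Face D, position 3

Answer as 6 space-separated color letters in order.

After move 1 (U): U=WWWW F=RRGG R=BBRR B=OOBB L=GGOO
After move 2 (U): U=WWWW F=BBGG R=OORR B=GGBB L=RROO
After move 3 (F): F=GBGB U=WWOR R=WOWR D=ROYY L=RYOY
After move 4 (R): R=WWRO U=WBOB F=GOGY D=RBYG B=RGWB
After move 5 (F): F=GGYO U=WBYY R=OWBO D=RWYG L=RROB
Query 1: B[0] = R
Query 2: F[3] = O
Query 3: L[0] = R
Query 4: U[1] = B
Query 5: U[2] = Y
Query 6: D[3] = G

Answer: R O R B Y G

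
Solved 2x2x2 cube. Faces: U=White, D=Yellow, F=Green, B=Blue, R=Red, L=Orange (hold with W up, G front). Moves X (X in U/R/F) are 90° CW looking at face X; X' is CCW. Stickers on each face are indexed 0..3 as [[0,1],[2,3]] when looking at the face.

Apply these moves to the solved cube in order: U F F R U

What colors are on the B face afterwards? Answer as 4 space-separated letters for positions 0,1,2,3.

After move 1 (U): U=WWWW F=RRGG R=BBRR B=OOBB L=GGOO
After move 2 (F): F=GRGR U=WWOG R=WBWR D=RBYY L=GYOY
After move 3 (F): F=GGRR U=WWYY R=OBGR D=WWYY L=GROB
After move 4 (R): R=GORB U=WGYR F=GWRY D=WBYO B=YOWB
After move 5 (U): U=YWRG F=GORY R=YORB B=GRWB L=GWOB
Query: B face = GRWB

Answer: G R W B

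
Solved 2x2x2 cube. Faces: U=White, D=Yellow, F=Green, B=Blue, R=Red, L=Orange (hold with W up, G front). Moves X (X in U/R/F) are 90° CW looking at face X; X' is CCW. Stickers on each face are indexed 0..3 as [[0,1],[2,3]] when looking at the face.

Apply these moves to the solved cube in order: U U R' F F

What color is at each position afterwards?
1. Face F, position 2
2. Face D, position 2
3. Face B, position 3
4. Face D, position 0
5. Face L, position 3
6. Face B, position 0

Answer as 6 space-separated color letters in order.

Answer: W Y B G O Y

Derivation:
After move 1 (U): U=WWWW F=RRGG R=BBRR B=OOBB L=GGOO
After move 2 (U): U=WWWW F=BBGG R=OORR B=GGBB L=RROO
After move 3 (R'): R=OROR U=WBWG F=BWGW D=YBYG B=YGYB
After move 4 (F): F=GBWW U=WBOR R=WRGR D=OOYG L=RYOB
After move 5 (F): F=WGWB U=WBBY R=ORRR D=GWYG L=ROOO
Query 1: F[2] = W
Query 2: D[2] = Y
Query 3: B[3] = B
Query 4: D[0] = G
Query 5: L[3] = O
Query 6: B[0] = Y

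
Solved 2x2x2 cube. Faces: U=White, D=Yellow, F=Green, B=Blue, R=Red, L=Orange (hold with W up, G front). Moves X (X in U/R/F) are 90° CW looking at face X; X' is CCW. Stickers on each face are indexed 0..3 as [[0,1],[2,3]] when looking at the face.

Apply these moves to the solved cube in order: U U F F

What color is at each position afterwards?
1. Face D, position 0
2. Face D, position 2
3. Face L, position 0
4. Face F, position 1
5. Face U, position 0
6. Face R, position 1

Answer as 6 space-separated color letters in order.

Answer: W Y R G W O

Derivation:
After move 1 (U): U=WWWW F=RRGG R=BBRR B=OOBB L=GGOO
After move 2 (U): U=WWWW F=BBGG R=OORR B=GGBB L=RROO
After move 3 (F): F=GBGB U=WWOR R=WOWR D=ROYY L=RYOY
After move 4 (F): F=GGBB U=WWYY R=OORR D=WWYY L=RROO
Query 1: D[0] = W
Query 2: D[2] = Y
Query 3: L[0] = R
Query 4: F[1] = G
Query 5: U[0] = W
Query 6: R[1] = O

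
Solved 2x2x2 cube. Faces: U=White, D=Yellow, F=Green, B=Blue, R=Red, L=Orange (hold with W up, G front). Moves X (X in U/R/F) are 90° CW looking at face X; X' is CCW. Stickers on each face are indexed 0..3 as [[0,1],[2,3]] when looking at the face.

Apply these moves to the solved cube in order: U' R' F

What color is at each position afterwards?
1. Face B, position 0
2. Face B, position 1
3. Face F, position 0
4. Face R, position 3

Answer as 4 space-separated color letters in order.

After move 1 (U'): U=WWWW F=OOGG R=GGRR B=RRBB L=BBOO
After move 2 (R'): R=GRGR U=WBWR F=OWGW D=YOYG B=YRYB
After move 3 (F): F=GOWW U=WBOB R=WRRR D=GGYG L=BYOO
Query 1: B[0] = Y
Query 2: B[1] = R
Query 3: F[0] = G
Query 4: R[3] = R

Answer: Y R G R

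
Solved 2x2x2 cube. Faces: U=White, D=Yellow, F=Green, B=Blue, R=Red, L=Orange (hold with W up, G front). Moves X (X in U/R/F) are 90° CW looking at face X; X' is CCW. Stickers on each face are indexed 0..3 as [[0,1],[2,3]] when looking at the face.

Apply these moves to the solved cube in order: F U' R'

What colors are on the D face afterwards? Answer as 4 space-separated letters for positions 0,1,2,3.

After move 1 (F): F=GGGG U=WWOO R=WRWR D=RRYY L=OYOY
After move 2 (U'): U=WOWO F=OYGG R=GGWR B=WRBB L=BBOY
After move 3 (R'): R=GRGW U=WBWW F=OOGO D=RYYG B=YRRB
Query: D face = RYYG

Answer: R Y Y G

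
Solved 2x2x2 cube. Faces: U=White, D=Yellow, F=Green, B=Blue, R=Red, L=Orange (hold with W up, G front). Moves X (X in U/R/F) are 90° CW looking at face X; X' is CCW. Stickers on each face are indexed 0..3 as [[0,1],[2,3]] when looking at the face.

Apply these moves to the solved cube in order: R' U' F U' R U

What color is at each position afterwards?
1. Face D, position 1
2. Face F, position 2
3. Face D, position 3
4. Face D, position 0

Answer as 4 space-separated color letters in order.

Answer: Y W W R

Derivation:
After move 1 (R'): R=RRRR U=WBWB F=GWGW D=YGYG B=YBYB
After move 2 (U'): U=BBWW F=OOGW R=GWRR B=RRYB L=YBOO
After move 3 (F): F=GOWO U=BBOB R=WWWR D=RGYG L=YYOG
After move 4 (U'): U=BBBO F=YYWO R=GOWR B=WWYB L=RROG
After move 5 (R): R=WGRO U=BYBO F=YGWG D=RYYW B=OWBB
After move 6 (U): U=BBOY F=WGWG R=OWRO B=RRBB L=YGOG
Query 1: D[1] = Y
Query 2: F[2] = W
Query 3: D[3] = W
Query 4: D[0] = R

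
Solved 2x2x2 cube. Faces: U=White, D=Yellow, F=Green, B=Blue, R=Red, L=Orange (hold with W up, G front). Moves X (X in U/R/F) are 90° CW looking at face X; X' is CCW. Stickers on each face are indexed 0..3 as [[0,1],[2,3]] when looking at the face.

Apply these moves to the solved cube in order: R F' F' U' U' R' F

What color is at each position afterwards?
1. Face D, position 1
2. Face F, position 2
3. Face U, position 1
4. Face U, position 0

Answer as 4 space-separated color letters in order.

After move 1 (R): R=RRRR U=WGWG F=GYGY D=YBYB B=WBWB
After move 2 (F'): F=YYGG U=WGRR R=BRYR D=OOYB L=OGOW
After move 3 (F'): F=YGYG U=WGBY R=OROR D=GWYB L=OROR
After move 4 (U'): U=GYWB F=ORYG R=YGOR B=ORWB L=WBOR
After move 5 (U'): U=YBGW F=WBYG R=OROR B=YGWB L=OROR
After move 6 (R'): R=RROO U=YWGY F=WBYW D=GBYG B=BGWB
After move 7 (F): F=YWWB U=YWRR R=GRYO D=ORYG L=OGOB
Query 1: D[1] = R
Query 2: F[2] = W
Query 3: U[1] = W
Query 4: U[0] = Y

Answer: R W W Y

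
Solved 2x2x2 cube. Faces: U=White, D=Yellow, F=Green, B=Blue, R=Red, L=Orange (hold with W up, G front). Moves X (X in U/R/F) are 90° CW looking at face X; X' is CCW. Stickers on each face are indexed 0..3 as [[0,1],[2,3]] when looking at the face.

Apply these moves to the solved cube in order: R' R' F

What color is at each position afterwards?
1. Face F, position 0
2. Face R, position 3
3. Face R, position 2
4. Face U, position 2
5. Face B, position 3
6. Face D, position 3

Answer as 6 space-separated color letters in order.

Answer: G R Y O B W

Derivation:
After move 1 (R'): R=RRRR U=WBWB F=GWGW D=YGYG B=YBYB
After move 2 (R'): R=RRRR U=WYWY F=GBGB D=YWYW B=GBGB
After move 3 (F): F=GGBB U=WYOO R=WRYR D=RRYW L=OYOW
Query 1: F[0] = G
Query 2: R[3] = R
Query 3: R[2] = Y
Query 4: U[2] = O
Query 5: B[3] = B
Query 6: D[3] = W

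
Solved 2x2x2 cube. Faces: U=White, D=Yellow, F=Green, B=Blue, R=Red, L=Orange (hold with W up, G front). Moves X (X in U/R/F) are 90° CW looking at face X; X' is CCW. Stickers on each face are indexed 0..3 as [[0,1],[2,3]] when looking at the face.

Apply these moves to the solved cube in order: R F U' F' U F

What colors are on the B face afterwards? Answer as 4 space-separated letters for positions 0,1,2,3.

After move 1 (R): R=RRRR U=WGWG F=GYGY D=YBYB B=WBWB
After move 2 (F): F=GGYY U=WGOO R=WRGR D=RRYB L=OYOB
After move 3 (U'): U=GOWO F=OYYY R=GGGR B=WRWB L=WBOB
After move 4 (F'): F=YYOY U=GOGG R=RGRR D=BBYB L=WOOW
After move 5 (U): U=GGGO F=RGOY R=WRRR B=WOWB L=YYOW
After move 6 (F): F=ORYG U=GGWY R=GROR D=RWYB L=YBOB
Query: B face = WOWB

Answer: W O W B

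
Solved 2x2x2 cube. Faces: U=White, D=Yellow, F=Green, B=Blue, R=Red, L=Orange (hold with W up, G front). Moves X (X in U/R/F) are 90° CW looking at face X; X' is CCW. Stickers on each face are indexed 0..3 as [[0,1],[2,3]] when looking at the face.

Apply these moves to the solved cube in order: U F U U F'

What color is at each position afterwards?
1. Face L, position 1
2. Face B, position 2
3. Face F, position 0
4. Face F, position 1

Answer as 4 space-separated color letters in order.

After move 1 (U): U=WWWW F=RRGG R=BBRR B=OOBB L=GGOO
After move 2 (F): F=GRGR U=WWOG R=WBWR D=RBYY L=GYOY
After move 3 (U): U=OWGW F=WBGR R=OOWR B=GYBB L=GROY
After move 4 (U): U=GOWW F=OOGR R=GYWR B=GRBB L=WBOY
After move 5 (F'): F=OROG U=GOGW R=BYRR D=BYYY L=WWOW
Query 1: L[1] = W
Query 2: B[2] = B
Query 3: F[0] = O
Query 4: F[1] = R

Answer: W B O R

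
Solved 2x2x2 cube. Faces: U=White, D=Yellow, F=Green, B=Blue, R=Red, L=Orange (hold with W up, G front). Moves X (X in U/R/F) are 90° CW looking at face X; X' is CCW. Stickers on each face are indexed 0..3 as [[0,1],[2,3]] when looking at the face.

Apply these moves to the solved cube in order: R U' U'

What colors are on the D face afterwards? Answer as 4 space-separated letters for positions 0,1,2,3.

After move 1 (R): R=RRRR U=WGWG F=GYGY D=YBYB B=WBWB
After move 2 (U'): U=GGWW F=OOGY R=GYRR B=RRWB L=WBOO
After move 3 (U'): U=GWGW F=WBGY R=OORR B=GYWB L=RROO
Query: D face = YBYB

Answer: Y B Y B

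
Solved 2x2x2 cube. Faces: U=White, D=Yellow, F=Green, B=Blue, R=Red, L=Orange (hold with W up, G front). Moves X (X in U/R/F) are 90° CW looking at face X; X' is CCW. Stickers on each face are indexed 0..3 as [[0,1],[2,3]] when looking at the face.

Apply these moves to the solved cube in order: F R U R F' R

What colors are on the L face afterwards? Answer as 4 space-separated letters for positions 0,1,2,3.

Answer: G Y O G

Derivation:
After move 1 (F): F=GGGG U=WWOO R=WRWR D=RRYY L=OYOY
After move 2 (R): R=WWRR U=WGOG F=GRGY D=RBYB B=OBWB
After move 3 (U): U=OWGG F=WWGY R=OBRR B=OYWB L=GROY
After move 4 (R): R=RORB U=OWGY F=WBGB D=RWYO B=GYWB
After move 5 (F'): F=BBWG U=OWRR R=WORB D=RYYO L=GYOG
After move 6 (R): R=RWBO U=OBRG F=BYWO D=RWYG B=RYWB
Query: L face = GYOG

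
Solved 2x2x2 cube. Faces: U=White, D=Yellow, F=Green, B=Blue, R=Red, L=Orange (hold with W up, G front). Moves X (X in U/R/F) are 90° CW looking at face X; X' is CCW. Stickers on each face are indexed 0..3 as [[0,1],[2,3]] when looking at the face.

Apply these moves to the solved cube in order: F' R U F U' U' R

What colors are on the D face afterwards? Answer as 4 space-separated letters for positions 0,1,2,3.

After move 1 (F'): F=GGGG U=WWRR R=YRYR D=OOYY L=OWOW
After move 2 (R): R=YYRR U=WGRG F=GOGY D=OBYB B=RBWB
After move 3 (U): U=RWGG F=YYGY R=RBRR B=OWWB L=GOOW
After move 4 (F): F=GYYY U=RWWO R=GBGR D=RRYB L=GOOB
After move 5 (U'): U=WORW F=GOYY R=GYGR B=GBWB L=OWOB
After move 6 (U'): U=OWWR F=OWYY R=GOGR B=GYWB L=GBOB
After move 7 (R): R=GGRO U=OWWY F=ORYB D=RWYG B=RYWB
Query: D face = RWYG

Answer: R W Y G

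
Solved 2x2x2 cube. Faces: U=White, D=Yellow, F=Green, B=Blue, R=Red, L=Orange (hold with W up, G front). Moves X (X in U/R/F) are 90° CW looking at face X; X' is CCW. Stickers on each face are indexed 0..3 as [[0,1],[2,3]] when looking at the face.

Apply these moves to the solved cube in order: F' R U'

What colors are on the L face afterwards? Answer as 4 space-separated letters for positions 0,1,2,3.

Answer: R B O W

Derivation:
After move 1 (F'): F=GGGG U=WWRR R=YRYR D=OOYY L=OWOW
After move 2 (R): R=YYRR U=WGRG F=GOGY D=OBYB B=RBWB
After move 3 (U'): U=GGWR F=OWGY R=GORR B=YYWB L=RBOW
Query: L face = RBOW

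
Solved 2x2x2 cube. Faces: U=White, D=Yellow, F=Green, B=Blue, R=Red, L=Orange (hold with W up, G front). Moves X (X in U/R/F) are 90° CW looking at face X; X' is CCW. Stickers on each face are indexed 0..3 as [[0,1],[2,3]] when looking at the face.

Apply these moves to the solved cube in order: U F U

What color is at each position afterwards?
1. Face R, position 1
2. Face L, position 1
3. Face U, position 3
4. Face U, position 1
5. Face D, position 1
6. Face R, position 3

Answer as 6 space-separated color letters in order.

After move 1 (U): U=WWWW F=RRGG R=BBRR B=OOBB L=GGOO
After move 2 (F): F=GRGR U=WWOG R=WBWR D=RBYY L=GYOY
After move 3 (U): U=OWGW F=WBGR R=OOWR B=GYBB L=GROY
Query 1: R[1] = O
Query 2: L[1] = R
Query 3: U[3] = W
Query 4: U[1] = W
Query 5: D[1] = B
Query 6: R[3] = R

Answer: O R W W B R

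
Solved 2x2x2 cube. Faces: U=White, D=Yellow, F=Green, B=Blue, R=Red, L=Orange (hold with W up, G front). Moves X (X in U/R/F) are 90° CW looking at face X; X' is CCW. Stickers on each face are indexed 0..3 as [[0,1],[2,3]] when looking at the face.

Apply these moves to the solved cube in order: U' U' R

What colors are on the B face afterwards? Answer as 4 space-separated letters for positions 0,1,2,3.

Answer: W G W B

Derivation:
After move 1 (U'): U=WWWW F=OOGG R=GGRR B=RRBB L=BBOO
After move 2 (U'): U=WWWW F=BBGG R=OORR B=GGBB L=RROO
After move 3 (R): R=RORO U=WBWG F=BYGY D=YBYG B=WGWB
Query: B face = WGWB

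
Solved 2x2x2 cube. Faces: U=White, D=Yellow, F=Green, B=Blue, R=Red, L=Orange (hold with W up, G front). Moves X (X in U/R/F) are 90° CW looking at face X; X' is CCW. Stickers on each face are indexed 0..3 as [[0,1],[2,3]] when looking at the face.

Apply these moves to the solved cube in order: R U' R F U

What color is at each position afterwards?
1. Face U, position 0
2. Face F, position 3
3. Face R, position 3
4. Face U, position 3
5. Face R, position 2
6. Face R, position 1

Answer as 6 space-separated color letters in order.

After move 1 (R): R=RRRR U=WGWG F=GYGY D=YBYB B=WBWB
After move 2 (U'): U=GGWW F=OOGY R=GYRR B=RRWB L=WBOO
After move 3 (R): R=RGRY U=GOWY F=OBGB D=YWYR B=WRGB
After move 4 (F): F=GOBB U=GOOB R=WGYY D=RRYR L=WYOW
After move 5 (U): U=OGBO F=WGBB R=WRYY B=WYGB L=GOOW
Query 1: U[0] = O
Query 2: F[3] = B
Query 3: R[3] = Y
Query 4: U[3] = O
Query 5: R[2] = Y
Query 6: R[1] = R

Answer: O B Y O Y R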